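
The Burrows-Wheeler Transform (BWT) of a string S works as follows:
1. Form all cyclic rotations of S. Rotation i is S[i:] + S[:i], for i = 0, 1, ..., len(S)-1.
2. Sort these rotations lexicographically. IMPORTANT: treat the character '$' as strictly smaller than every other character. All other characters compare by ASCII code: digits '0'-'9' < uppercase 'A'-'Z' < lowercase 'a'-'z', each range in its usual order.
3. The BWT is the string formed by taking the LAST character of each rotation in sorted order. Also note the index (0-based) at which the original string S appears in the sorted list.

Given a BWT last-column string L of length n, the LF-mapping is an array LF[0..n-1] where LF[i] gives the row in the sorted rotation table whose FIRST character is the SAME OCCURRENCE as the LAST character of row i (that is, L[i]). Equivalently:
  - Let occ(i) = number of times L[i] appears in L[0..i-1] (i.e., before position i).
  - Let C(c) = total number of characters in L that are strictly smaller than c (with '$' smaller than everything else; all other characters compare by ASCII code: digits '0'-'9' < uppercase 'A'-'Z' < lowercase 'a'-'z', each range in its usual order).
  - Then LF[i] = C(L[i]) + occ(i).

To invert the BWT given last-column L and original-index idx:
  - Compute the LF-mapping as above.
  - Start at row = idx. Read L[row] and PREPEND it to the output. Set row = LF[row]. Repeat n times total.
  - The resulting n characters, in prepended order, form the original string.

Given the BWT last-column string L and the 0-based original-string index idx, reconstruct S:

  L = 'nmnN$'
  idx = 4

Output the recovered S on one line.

Answer: nmNn$

Derivation:
LF mapping: 3 2 4 1 0
Walk LF starting at row 4, prepending L[row]:
  step 1: row=4, L[4]='$', prepend. Next row=LF[4]=0
  step 2: row=0, L[0]='n', prepend. Next row=LF[0]=3
  step 3: row=3, L[3]='N', prepend. Next row=LF[3]=1
  step 4: row=1, L[1]='m', prepend. Next row=LF[1]=2
  step 5: row=2, L[2]='n', prepend. Next row=LF[2]=4
Reversed output: nmNn$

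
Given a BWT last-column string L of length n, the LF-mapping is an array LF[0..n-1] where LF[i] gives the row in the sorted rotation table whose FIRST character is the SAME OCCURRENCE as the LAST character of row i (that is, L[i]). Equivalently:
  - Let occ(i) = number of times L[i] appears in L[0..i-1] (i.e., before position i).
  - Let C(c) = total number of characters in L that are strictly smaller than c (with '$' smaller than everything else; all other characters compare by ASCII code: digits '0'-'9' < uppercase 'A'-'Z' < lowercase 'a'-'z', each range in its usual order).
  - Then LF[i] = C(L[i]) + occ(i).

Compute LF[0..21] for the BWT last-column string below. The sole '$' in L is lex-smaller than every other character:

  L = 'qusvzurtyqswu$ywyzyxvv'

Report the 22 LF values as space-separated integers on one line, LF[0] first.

Answer: 1 7 4 10 20 8 3 6 16 2 5 13 9 0 17 14 18 21 19 15 11 12

Derivation:
Char counts: '$':1, 'q':2, 'r':1, 's':2, 't':1, 'u':3, 'v':3, 'w':2, 'x':1, 'y':4, 'z':2
C (first-col start): C('$')=0, C('q')=1, C('r')=3, C('s')=4, C('t')=6, C('u')=7, C('v')=10, C('w')=13, C('x')=15, C('y')=16, C('z')=20
L[0]='q': occ=0, LF[0]=C('q')+0=1+0=1
L[1]='u': occ=0, LF[1]=C('u')+0=7+0=7
L[2]='s': occ=0, LF[2]=C('s')+0=4+0=4
L[3]='v': occ=0, LF[3]=C('v')+0=10+0=10
L[4]='z': occ=0, LF[4]=C('z')+0=20+0=20
L[5]='u': occ=1, LF[5]=C('u')+1=7+1=8
L[6]='r': occ=0, LF[6]=C('r')+0=3+0=3
L[7]='t': occ=0, LF[7]=C('t')+0=6+0=6
L[8]='y': occ=0, LF[8]=C('y')+0=16+0=16
L[9]='q': occ=1, LF[9]=C('q')+1=1+1=2
L[10]='s': occ=1, LF[10]=C('s')+1=4+1=5
L[11]='w': occ=0, LF[11]=C('w')+0=13+0=13
L[12]='u': occ=2, LF[12]=C('u')+2=7+2=9
L[13]='$': occ=0, LF[13]=C('$')+0=0+0=0
L[14]='y': occ=1, LF[14]=C('y')+1=16+1=17
L[15]='w': occ=1, LF[15]=C('w')+1=13+1=14
L[16]='y': occ=2, LF[16]=C('y')+2=16+2=18
L[17]='z': occ=1, LF[17]=C('z')+1=20+1=21
L[18]='y': occ=3, LF[18]=C('y')+3=16+3=19
L[19]='x': occ=0, LF[19]=C('x')+0=15+0=15
L[20]='v': occ=1, LF[20]=C('v')+1=10+1=11
L[21]='v': occ=2, LF[21]=C('v')+2=10+2=12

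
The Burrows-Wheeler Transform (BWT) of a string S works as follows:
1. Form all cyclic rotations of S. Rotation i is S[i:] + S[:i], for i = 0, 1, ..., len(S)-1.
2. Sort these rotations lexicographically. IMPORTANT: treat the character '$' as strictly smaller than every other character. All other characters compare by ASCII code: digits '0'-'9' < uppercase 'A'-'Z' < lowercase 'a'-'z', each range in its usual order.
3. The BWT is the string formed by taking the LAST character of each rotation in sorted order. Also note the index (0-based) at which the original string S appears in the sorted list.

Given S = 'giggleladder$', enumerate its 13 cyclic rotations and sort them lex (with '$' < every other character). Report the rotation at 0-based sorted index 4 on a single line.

All 13 rotations (rotation i = S[i:]+S[:i]):
  rot[0] = giggleladder$
  rot[1] = iggleladder$g
  rot[2] = ggleladder$gi
  rot[3] = gleladder$gig
  rot[4] = leladder$gigg
  rot[5] = eladder$giggl
  rot[6] = ladder$giggle
  rot[7] = adder$gigglel
  rot[8] = dder$gigglela
  rot[9] = der$gigglelad
  rot[10] = er$giggleladd
  rot[11] = r$giggleladde
  rot[12] = $giggleladder
Sorted (with $ < everything):
  sorted[0] = $giggleladder
  sorted[1] = adder$gigglel
  sorted[2] = dder$gigglela
  sorted[3] = der$gigglelad
  sorted[4] = eladder$giggl
  sorted[5] = er$giggleladd
  sorted[6] = ggleladder$gi
  sorted[7] = giggleladder$
  sorted[8] = gleladder$gig
  sorted[9] = iggleladder$g
  sorted[10] = ladder$giggle
  sorted[11] = leladder$gigg
  sorted[12] = r$giggleladde
sorted[4] = eladder$giggl

Answer: eladder$giggl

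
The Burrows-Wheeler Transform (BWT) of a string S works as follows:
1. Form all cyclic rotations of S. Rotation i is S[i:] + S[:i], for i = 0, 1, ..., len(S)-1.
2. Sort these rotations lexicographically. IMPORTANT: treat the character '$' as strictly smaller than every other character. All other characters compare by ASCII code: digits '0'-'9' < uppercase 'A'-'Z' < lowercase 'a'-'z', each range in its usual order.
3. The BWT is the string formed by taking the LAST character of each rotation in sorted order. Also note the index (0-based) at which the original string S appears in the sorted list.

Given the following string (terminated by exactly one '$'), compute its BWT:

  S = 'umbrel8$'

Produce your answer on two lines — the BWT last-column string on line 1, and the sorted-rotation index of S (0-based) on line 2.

Answer: 8lmreub$
7

Derivation:
All 8 rotations (rotation i = S[i:]+S[:i]):
  rot[0] = umbrel8$
  rot[1] = mbrel8$u
  rot[2] = brel8$um
  rot[3] = rel8$umb
  rot[4] = el8$umbr
  rot[5] = l8$umbre
  rot[6] = 8$umbrel
  rot[7] = $umbrel8
Sorted (with $ < everything):
  sorted[0] = $umbrel8  (last char: '8')
  sorted[1] = 8$umbrel  (last char: 'l')
  sorted[2] = brel8$um  (last char: 'm')
  sorted[3] = el8$umbr  (last char: 'r')
  sorted[4] = l8$umbre  (last char: 'e')
  sorted[5] = mbrel8$u  (last char: 'u')
  sorted[6] = rel8$umb  (last char: 'b')
  sorted[7] = umbrel8$  (last char: '$')
Last column: 8lmreub$
Original string S is at sorted index 7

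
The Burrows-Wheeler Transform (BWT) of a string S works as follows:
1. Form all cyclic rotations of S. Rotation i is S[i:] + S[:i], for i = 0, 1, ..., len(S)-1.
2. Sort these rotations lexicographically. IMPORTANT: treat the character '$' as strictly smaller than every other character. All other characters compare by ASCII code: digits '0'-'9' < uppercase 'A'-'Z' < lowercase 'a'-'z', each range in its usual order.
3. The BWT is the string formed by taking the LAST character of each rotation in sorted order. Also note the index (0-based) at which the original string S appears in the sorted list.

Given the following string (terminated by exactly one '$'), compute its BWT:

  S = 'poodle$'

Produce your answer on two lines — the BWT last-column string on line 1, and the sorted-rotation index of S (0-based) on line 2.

All 7 rotations (rotation i = S[i:]+S[:i]):
  rot[0] = poodle$
  rot[1] = oodle$p
  rot[2] = odle$po
  rot[3] = dle$poo
  rot[4] = le$pood
  rot[5] = e$poodl
  rot[6] = $poodle
Sorted (with $ < everything):
  sorted[0] = $poodle  (last char: 'e')
  sorted[1] = dle$poo  (last char: 'o')
  sorted[2] = e$poodl  (last char: 'l')
  sorted[3] = le$pood  (last char: 'd')
  sorted[4] = odle$po  (last char: 'o')
  sorted[5] = oodle$p  (last char: 'p')
  sorted[6] = poodle$  (last char: '$')
Last column: eoldop$
Original string S is at sorted index 6

Answer: eoldop$
6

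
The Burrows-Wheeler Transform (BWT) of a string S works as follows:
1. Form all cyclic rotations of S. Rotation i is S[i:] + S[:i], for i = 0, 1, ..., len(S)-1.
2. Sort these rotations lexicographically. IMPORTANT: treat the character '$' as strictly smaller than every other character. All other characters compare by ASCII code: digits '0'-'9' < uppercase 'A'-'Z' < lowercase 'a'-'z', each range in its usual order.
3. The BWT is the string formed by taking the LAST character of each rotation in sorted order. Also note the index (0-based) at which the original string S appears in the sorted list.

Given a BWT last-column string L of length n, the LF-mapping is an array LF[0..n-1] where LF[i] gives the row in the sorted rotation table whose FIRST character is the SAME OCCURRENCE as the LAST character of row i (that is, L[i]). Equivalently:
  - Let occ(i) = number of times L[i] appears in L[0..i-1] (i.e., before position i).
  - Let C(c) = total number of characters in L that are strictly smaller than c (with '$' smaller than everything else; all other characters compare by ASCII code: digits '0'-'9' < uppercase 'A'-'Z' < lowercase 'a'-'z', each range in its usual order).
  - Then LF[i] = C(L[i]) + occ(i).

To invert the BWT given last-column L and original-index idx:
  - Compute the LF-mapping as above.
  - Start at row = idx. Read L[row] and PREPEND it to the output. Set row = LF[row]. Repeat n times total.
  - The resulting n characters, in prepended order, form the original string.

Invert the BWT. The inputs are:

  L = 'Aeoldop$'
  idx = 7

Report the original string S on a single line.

Answer: poodleA$

Derivation:
LF mapping: 1 3 5 4 2 6 7 0
Walk LF starting at row 7, prepending L[row]:
  step 1: row=7, L[7]='$', prepend. Next row=LF[7]=0
  step 2: row=0, L[0]='A', prepend. Next row=LF[0]=1
  step 3: row=1, L[1]='e', prepend. Next row=LF[1]=3
  step 4: row=3, L[3]='l', prepend. Next row=LF[3]=4
  step 5: row=4, L[4]='d', prepend. Next row=LF[4]=2
  step 6: row=2, L[2]='o', prepend. Next row=LF[2]=5
  step 7: row=5, L[5]='o', prepend. Next row=LF[5]=6
  step 8: row=6, L[6]='p', prepend. Next row=LF[6]=7
Reversed output: poodleA$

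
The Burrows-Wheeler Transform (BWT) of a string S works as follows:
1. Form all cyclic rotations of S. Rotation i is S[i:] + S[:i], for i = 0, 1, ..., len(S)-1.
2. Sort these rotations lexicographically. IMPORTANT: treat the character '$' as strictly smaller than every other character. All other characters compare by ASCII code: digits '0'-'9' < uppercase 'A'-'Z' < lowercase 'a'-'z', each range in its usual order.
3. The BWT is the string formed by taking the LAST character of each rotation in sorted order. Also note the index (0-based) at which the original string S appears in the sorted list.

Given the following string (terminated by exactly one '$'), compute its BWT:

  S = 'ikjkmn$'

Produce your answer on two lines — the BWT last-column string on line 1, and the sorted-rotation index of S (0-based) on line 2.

Answer: n$kijkm
1

Derivation:
All 7 rotations (rotation i = S[i:]+S[:i]):
  rot[0] = ikjkmn$
  rot[1] = kjkmn$i
  rot[2] = jkmn$ik
  rot[3] = kmn$ikj
  rot[4] = mn$ikjk
  rot[5] = n$ikjkm
  rot[6] = $ikjkmn
Sorted (with $ < everything):
  sorted[0] = $ikjkmn  (last char: 'n')
  sorted[1] = ikjkmn$  (last char: '$')
  sorted[2] = jkmn$ik  (last char: 'k')
  sorted[3] = kjkmn$i  (last char: 'i')
  sorted[4] = kmn$ikj  (last char: 'j')
  sorted[5] = mn$ikjk  (last char: 'k')
  sorted[6] = n$ikjkm  (last char: 'm')
Last column: n$kijkm
Original string S is at sorted index 1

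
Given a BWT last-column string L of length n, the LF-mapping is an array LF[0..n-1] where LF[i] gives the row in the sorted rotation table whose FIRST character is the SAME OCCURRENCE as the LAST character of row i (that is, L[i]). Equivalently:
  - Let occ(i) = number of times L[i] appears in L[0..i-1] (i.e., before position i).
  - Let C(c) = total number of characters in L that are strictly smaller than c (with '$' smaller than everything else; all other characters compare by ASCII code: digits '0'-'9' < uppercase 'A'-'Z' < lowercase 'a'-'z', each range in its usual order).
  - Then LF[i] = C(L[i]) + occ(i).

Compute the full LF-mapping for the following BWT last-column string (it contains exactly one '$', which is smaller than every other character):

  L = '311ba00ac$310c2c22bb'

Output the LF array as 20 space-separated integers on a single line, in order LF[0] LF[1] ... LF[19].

Char counts: '$':1, '0':3, '1':3, '2':3, '3':2, 'a':2, 'b':3, 'c':3
C (first-col start): C('$')=0, C('0')=1, C('1')=4, C('2')=7, C('3')=10, C('a')=12, C('b')=14, C('c')=17
L[0]='3': occ=0, LF[0]=C('3')+0=10+0=10
L[1]='1': occ=0, LF[1]=C('1')+0=4+0=4
L[2]='1': occ=1, LF[2]=C('1')+1=4+1=5
L[3]='b': occ=0, LF[3]=C('b')+0=14+0=14
L[4]='a': occ=0, LF[4]=C('a')+0=12+0=12
L[5]='0': occ=0, LF[5]=C('0')+0=1+0=1
L[6]='0': occ=1, LF[6]=C('0')+1=1+1=2
L[7]='a': occ=1, LF[7]=C('a')+1=12+1=13
L[8]='c': occ=0, LF[8]=C('c')+0=17+0=17
L[9]='$': occ=0, LF[9]=C('$')+0=0+0=0
L[10]='3': occ=1, LF[10]=C('3')+1=10+1=11
L[11]='1': occ=2, LF[11]=C('1')+2=4+2=6
L[12]='0': occ=2, LF[12]=C('0')+2=1+2=3
L[13]='c': occ=1, LF[13]=C('c')+1=17+1=18
L[14]='2': occ=0, LF[14]=C('2')+0=7+0=7
L[15]='c': occ=2, LF[15]=C('c')+2=17+2=19
L[16]='2': occ=1, LF[16]=C('2')+1=7+1=8
L[17]='2': occ=2, LF[17]=C('2')+2=7+2=9
L[18]='b': occ=1, LF[18]=C('b')+1=14+1=15
L[19]='b': occ=2, LF[19]=C('b')+2=14+2=16

Answer: 10 4 5 14 12 1 2 13 17 0 11 6 3 18 7 19 8 9 15 16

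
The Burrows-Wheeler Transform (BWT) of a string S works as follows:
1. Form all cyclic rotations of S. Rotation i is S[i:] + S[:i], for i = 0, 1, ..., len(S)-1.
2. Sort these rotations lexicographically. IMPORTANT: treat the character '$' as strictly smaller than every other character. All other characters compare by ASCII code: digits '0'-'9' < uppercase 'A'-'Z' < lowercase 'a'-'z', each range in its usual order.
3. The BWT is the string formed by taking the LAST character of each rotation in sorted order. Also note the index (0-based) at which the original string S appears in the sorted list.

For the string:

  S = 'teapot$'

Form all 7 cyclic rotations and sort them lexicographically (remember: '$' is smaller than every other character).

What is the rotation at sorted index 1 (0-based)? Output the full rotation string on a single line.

All 7 rotations (rotation i = S[i:]+S[:i]):
  rot[0] = teapot$
  rot[1] = eapot$t
  rot[2] = apot$te
  rot[3] = pot$tea
  rot[4] = ot$teap
  rot[5] = t$teapo
  rot[6] = $teapot
Sorted (with $ < everything):
  sorted[0] = $teapot
  sorted[1] = apot$te
  sorted[2] = eapot$t
  sorted[3] = ot$teap
  sorted[4] = pot$tea
  sorted[5] = t$teapo
  sorted[6] = teapot$
sorted[1] = apot$te

Answer: apot$te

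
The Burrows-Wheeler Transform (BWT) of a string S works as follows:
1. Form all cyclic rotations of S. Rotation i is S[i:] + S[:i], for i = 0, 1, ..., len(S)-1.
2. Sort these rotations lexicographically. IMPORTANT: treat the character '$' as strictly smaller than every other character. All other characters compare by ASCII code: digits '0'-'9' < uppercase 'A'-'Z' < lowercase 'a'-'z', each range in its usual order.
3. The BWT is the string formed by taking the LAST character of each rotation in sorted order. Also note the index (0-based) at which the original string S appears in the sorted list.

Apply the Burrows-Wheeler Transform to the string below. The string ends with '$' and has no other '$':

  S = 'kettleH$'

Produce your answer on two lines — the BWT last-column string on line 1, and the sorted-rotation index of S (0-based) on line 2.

All 8 rotations (rotation i = S[i:]+S[:i]):
  rot[0] = kettleH$
  rot[1] = ettleH$k
  rot[2] = ttleH$ke
  rot[3] = tleH$ket
  rot[4] = leH$kett
  rot[5] = eH$kettl
  rot[6] = H$kettle
  rot[7] = $kettleH
Sorted (with $ < everything):
  sorted[0] = $kettleH  (last char: 'H')
  sorted[1] = H$kettle  (last char: 'e')
  sorted[2] = eH$kettl  (last char: 'l')
  sorted[3] = ettleH$k  (last char: 'k')
  sorted[4] = kettleH$  (last char: '$')
  sorted[5] = leH$kett  (last char: 't')
  sorted[6] = tleH$ket  (last char: 't')
  sorted[7] = ttleH$ke  (last char: 'e')
Last column: Helk$tte
Original string S is at sorted index 4

Answer: Helk$tte
4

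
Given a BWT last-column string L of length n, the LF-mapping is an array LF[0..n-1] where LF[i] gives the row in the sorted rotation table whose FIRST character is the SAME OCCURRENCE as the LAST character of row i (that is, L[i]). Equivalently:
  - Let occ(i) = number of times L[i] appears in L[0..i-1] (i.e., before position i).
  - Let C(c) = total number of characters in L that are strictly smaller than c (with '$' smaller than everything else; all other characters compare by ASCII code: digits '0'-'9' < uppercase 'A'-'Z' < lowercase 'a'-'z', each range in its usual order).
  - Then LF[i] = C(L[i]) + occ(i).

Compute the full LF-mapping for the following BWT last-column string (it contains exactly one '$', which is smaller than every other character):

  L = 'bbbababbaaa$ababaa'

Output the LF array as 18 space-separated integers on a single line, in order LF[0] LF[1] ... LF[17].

Answer: 10 11 12 1 13 2 14 15 3 4 5 0 6 16 7 17 8 9

Derivation:
Char counts: '$':1, 'a':9, 'b':8
C (first-col start): C('$')=0, C('a')=1, C('b')=10
L[0]='b': occ=0, LF[0]=C('b')+0=10+0=10
L[1]='b': occ=1, LF[1]=C('b')+1=10+1=11
L[2]='b': occ=2, LF[2]=C('b')+2=10+2=12
L[3]='a': occ=0, LF[3]=C('a')+0=1+0=1
L[4]='b': occ=3, LF[4]=C('b')+3=10+3=13
L[5]='a': occ=1, LF[5]=C('a')+1=1+1=2
L[6]='b': occ=4, LF[6]=C('b')+4=10+4=14
L[7]='b': occ=5, LF[7]=C('b')+5=10+5=15
L[8]='a': occ=2, LF[8]=C('a')+2=1+2=3
L[9]='a': occ=3, LF[9]=C('a')+3=1+3=4
L[10]='a': occ=4, LF[10]=C('a')+4=1+4=5
L[11]='$': occ=0, LF[11]=C('$')+0=0+0=0
L[12]='a': occ=5, LF[12]=C('a')+5=1+5=6
L[13]='b': occ=6, LF[13]=C('b')+6=10+6=16
L[14]='a': occ=6, LF[14]=C('a')+6=1+6=7
L[15]='b': occ=7, LF[15]=C('b')+7=10+7=17
L[16]='a': occ=7, LF[16]=C('a')+7=1+7=8
L[17]='a': occ=8, LF[17]=C('a')+8=1+8=9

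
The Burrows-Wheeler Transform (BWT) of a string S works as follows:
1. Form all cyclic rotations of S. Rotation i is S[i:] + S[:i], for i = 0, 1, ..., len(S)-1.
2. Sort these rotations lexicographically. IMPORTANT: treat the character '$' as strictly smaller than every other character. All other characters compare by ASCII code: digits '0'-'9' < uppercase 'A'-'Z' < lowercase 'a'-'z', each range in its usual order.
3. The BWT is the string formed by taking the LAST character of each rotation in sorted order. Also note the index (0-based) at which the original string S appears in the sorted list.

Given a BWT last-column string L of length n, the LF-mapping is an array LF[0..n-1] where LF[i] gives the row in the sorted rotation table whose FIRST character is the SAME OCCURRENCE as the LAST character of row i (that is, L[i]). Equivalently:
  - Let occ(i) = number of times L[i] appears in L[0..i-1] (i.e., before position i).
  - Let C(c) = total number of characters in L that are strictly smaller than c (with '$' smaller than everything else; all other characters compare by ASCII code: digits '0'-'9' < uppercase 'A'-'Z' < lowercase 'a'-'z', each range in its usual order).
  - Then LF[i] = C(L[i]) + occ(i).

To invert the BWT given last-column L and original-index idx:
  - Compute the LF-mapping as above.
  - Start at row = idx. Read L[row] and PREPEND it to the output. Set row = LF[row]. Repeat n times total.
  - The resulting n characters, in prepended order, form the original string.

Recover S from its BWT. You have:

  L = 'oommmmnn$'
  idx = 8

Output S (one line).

Answer: ommmmnno$

Derivation:
LF mapping: 7 8 1 2 3 4 5 6 0
Walk LF starting at row 8, prepending L[row]:
  step 1: row=8, L[8]='$', prepend. Next row=LF[8]=0
  step 2: row=0, L[0]='o', prepend. Next row=LF[0]=7
  step 3: row=7, L[7]='n', prepend. Next row=LF[7]=6
  step 4: row=6, L[6]='n', prepend. Next row=LF[6]=5
  step 5: row=5, L[5]='m', prepend. Next row=LF[5]=4
  step 6: row=4, L[4]='m', prepend. Next row=LF[4]=3
  step 7: row=3, L[3]='m', prepend. Next row=LF[3]=2
  step 8: row=2, L[2]='m', prepend. Next row=LF[2]=1
  step 9: row=1, L[1]='o', prepend. Next row=LF[1]=8
Reversed output: ommmmnno$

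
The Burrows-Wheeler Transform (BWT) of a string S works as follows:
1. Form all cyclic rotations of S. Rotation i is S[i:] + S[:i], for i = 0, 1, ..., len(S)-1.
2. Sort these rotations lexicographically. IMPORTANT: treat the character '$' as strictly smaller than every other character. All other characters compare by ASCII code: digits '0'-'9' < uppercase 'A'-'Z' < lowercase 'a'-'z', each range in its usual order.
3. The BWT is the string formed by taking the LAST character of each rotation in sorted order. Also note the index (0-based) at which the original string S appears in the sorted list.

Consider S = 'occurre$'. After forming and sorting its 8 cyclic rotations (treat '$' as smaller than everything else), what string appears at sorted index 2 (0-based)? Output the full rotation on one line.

All 8 rotations (rotation i = S[i:]+S[:i]):
  rot[0] = occurre$
  rot[1] = ccurre$o
  rot[2] = curre$oc
  rot[3] = urre$occ
  rot[4] = rre$occu
  rot[5] = re$occur
  rot[6] = e$occurr
  rot[7] = $occurre
Sorted (with $ < everything):
  sorted[0] = $occurre
  sorted[1] = ccurre$o
  sorted[2] = curre$oc
  sorted[3] = e$occurr
  sorted[4] = occurre$
  sorted[5] = re$occur
  sorted[6] = rre$occu
  sorted[7] = urre$occ
sorted[2] = curre$oc

Answer: curre$oc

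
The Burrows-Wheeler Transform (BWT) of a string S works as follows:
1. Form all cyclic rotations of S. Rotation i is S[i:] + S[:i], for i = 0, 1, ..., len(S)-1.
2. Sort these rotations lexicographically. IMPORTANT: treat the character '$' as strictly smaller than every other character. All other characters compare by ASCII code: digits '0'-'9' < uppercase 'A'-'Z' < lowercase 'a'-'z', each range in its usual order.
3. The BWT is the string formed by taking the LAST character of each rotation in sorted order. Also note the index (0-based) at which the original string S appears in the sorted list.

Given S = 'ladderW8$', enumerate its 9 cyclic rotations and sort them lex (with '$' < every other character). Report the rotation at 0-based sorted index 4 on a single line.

All 9 rotations (rotation i = S[i:]+S[:i]):
  rot[0] = ladderW8$
  rot[1] = adderW8$l
  rot[2] = dderW8$la
  rot[3] = derW8$lad
  rot[4] = erW8$ladd
  rot[5] = rW8$ladde
  rot[6] = W8$ladder
  rot[7] = 8$ladderW
  rot[8] = $ladderW8
Sorted (with $ < everything):
  sorted[0] = $ladderW8
  sorted[1] = 8$ladderW
  sorted[2] = W8$ladder
  sorted[3] = adderW8$l
  sorted[4] = dderW8$la
  sorted[5] = derW8$lad
  sorted[6] = erW8$ladd
  sorted[7] = ladderW8$
  sorted[8] = rW8$ladde
sorted[4] = dderW8$la

Answer: dderW8$la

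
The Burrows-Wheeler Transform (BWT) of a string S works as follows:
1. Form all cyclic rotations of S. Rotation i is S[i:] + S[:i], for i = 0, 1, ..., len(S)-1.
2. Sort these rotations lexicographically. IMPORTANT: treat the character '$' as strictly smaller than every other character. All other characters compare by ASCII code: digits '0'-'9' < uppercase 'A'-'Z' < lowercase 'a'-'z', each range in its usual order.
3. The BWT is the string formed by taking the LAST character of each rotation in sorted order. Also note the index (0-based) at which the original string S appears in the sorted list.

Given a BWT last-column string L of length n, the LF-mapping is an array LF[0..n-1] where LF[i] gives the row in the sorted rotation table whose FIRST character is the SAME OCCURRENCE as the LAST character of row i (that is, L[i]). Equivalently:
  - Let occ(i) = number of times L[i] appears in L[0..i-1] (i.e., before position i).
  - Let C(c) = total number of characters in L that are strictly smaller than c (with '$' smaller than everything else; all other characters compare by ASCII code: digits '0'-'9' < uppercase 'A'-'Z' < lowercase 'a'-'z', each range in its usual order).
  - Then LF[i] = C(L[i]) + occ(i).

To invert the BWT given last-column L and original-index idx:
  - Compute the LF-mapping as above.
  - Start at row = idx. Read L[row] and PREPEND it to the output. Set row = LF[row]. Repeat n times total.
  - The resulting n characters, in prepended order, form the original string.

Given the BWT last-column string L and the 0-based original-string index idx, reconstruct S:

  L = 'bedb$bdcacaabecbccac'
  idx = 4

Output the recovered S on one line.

Answer: aeabccdbacbcecdacbb$

Derivation:
LF mapping: 5 18 16 6 0 7 17 10 1 11 2 3 8 19 12 9 13 14 4 15
Walk LF starting at row 4, prepending L[row]:
  step 1: row=4, L[4]='$', prepend. Next row=LF[4]=0
  step 2: row=0, L[0]='b', prepend. Next row=LF[0]=5
  step 3: row=5, L[5]='b', prepend. Next row=LF[5]=7
  step 4: row=7, L[7]='c', prepend. Next row=LF[7]=10
  step 5: row=10, L[10]='a', prepend. Next row=LF[10]=2
  step 6: row=2, L[2]='d', prepend. Next row=LF[2]=16
  step 7: row=16, L[16]='c', prepend. Next row=LF[16]=13
  step 8: row=13, L[13]='e', prepend. Next row=LF[13]=19
  step 9: row=19, L[19]='c', prepend. Next row=LF[19]=15
  step 10: row=15, L[15]='b', prepend. Next row=LF[15]=9
  step 11: row=9, L[9]='c', prepend. Next row=LF[9]=11
  step 12: row=11, L[11]='a', prepend. Next row=LF[11]=3
  step 13: row=3, L[3]='b', prepend. Next row=LF[3]=6
  step 14: row=6, L[6]='d', prepend. Next row=LF[6]=17
  step 15: row=17, L[17]='c', prepend. Next row=LF[17]=14
  step 16: row=14, L[14]='c', prepend. Next row=LF[14]=12
  step 17: row=12, L[12]='b', prepend. Next row=LF[12]=8
  step 18: row=8, L[8]='a', prepend. Next row=LF[8]=1
  step 19: row=1, L[1]='e', prepend. Next row=LF[1]=18
  step 20: row=18, L[18]='a', prepend. Next row=LF[18]=4
Reversed output: aeabccdbacbcecdacbb$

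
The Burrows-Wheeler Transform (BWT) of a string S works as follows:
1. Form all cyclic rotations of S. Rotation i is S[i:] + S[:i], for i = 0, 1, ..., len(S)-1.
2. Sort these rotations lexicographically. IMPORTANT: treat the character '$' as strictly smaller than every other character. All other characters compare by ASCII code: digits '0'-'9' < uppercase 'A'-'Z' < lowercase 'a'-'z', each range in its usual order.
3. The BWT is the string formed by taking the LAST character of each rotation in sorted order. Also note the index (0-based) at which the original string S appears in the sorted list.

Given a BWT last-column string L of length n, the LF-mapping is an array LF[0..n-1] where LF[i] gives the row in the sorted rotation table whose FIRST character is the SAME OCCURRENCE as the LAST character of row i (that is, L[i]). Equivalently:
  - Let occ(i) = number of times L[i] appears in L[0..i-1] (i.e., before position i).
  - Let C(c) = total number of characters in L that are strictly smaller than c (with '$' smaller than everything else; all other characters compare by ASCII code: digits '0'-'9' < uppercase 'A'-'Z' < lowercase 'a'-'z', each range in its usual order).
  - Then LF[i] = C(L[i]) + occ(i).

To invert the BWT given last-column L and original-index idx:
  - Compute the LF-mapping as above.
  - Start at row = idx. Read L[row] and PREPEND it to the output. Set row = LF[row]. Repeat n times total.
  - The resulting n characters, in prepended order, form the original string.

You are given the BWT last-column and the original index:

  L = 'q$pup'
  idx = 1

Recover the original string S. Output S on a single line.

LF mapping: 3 0 1 4 2
Walk LF starting at row 1, prepending L[row]:
  step 1: row=1, L[1]='$', prepend. Next row=LF[1]=0
  step 2: row=0, L[0]='q', prepend. Next row=LF[0]=3
  step 3: row=3, L[3]='u', prepend. Next row=LF[3]=4
  step 4: row=4, L[4]='p', prepend. Next row=LF[4]=2
  step 5: row=2, L[2]='p', prepend. Next row=LF[2]=1
Reversed output: ppuq$

Answer: ppuq$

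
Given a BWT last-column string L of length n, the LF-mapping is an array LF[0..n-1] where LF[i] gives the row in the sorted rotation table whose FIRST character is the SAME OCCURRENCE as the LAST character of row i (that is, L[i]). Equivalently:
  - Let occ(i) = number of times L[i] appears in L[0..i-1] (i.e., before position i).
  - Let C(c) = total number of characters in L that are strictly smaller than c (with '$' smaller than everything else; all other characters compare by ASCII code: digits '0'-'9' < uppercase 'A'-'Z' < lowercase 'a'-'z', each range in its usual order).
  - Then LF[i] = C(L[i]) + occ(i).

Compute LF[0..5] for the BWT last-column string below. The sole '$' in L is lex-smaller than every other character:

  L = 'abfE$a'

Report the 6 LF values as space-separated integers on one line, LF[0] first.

Char counts: '$':1, 'E':1, 'a':2, 'b':1, 'f':1
C (first-col start): C('$')=0, C('E')=1, C('a')=2, C('b')=4, C('f')=5
L[0]='a': occ=0, LF[0]=C('a')+0=2+0=2
L[1]='b': occ=0, LF[1]=C('b')+0=4+0=4
L[2]='f': occ=0, LF[2]=C('f')+0=5+0=5
L[3]='E': occ=0, LF[3]=C('E')+0=1+0=1
L[4]='$': occ=0, LF[4]=C('$')+0=0+0=0
L[5]='a': occ=1, LF[5]=C('a')+1=2+1=3

Answer: 2 4 5 1 0 3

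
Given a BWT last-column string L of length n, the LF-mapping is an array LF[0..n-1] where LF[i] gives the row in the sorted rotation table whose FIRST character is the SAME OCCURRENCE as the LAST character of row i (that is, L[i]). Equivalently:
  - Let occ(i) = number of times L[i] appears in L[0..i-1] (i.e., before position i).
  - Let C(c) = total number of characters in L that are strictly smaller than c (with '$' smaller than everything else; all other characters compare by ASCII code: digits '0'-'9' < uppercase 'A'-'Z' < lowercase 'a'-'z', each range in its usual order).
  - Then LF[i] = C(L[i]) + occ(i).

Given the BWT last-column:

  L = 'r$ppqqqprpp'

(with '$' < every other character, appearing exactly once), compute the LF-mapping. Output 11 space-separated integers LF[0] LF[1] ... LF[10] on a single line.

Char counts: '$':1, 'p':5, 'q':3, 'r':2
C (first-col start): C('$')=0, C('p')=1, C('q')=6, C('r')=9
L[0]='r': occ=0, LF[0]=C('r')+0=9+0=9
L[1]='$': occ=0, LF[1]=C('$')+0=0+0=0
L[2]='p': occ=0, LF[2]=C('p')+0=1+0=1
L[3]='p': occ=1, LF[3]=C('p')+1=1+1=2
L[4]='q': occ=0, LF[4]=C('q')+0=6+0=6
L[5]='q': occ=1, LF[5]=C('q')+1=6+1=7
L[6]='q': occ=2, LF[6]=C('q')+2=6+2=8
L[7]='p': occ=2, LF[7]=C('p')+2=1+2=3
L[8]='r': occ=1, LF[8]=C('r')+1=9+1=10
L[9]='p': occ=3, LF[9]=C('p')+3=1+3=4
L[10]='p': occ=4, LF[10]=C('p')+4=1+4=5

Answer: 9 0 1 2 6 7 8 3 10 4 5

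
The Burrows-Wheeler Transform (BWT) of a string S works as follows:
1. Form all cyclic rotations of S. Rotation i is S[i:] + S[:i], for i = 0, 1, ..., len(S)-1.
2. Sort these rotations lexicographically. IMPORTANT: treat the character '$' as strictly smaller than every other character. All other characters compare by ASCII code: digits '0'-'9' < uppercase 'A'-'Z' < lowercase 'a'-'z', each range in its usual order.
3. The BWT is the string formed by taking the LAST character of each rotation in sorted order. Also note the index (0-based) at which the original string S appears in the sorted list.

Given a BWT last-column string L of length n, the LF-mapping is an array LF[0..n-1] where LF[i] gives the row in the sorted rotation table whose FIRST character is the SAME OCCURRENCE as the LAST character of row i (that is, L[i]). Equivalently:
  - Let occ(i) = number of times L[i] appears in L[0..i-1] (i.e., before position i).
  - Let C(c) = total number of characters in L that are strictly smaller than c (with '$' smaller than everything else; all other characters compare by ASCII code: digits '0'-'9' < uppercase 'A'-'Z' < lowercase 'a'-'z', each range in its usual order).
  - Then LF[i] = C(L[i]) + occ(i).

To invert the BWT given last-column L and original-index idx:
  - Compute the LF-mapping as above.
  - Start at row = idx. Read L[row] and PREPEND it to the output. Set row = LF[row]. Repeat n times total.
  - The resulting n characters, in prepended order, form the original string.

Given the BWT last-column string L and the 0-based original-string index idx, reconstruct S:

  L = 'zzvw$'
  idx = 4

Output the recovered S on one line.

LF mapping: 3 4 1 2 0
Walk LF starting at row 4, prepending L[row]:
  step 1: row=4, L[4]='$', prepend. Next row=LF[4]=0
  step 2: row=0, L[0]='z', prepend. Next row=LF[0]=3
  step 3: row=3, L[3]='w', prepend. Next row=LF[3]=2
  step 4: row=2, L[2]='v', prepend. Next row=LF[2]=1
  step 5: row=1, L[1]='z', prepend. Next row=LF[1]=4
Reversed output: zvwz$

Answer: zvwz$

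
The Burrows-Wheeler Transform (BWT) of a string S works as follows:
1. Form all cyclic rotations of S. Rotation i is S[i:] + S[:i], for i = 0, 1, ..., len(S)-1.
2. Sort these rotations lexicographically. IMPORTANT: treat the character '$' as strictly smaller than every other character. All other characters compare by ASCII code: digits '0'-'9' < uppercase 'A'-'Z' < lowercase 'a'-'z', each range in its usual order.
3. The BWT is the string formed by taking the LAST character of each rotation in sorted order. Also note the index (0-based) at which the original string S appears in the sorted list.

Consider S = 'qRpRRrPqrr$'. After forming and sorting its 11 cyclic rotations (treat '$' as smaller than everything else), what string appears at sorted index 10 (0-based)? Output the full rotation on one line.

All 11 rotations (rotation i = S[i:]+S[:i]):
  rot[0] = qRpRRrPqrr$
  rot[1] = RpRRrPqrr$q
  rot[2] = pRRrPqrr$qR
  rot[3] = RRrPqrr$qRp
  rot[4] = RrPqrr$qRpR
  rot[5] = rPqrr$qRpRR
  rot[6] = Pqrr$qRpRRr
  rot[7] = qrr$qRpRRrP
  rot[8] = rr$qRpRRrPq
  rot[9] = r$qRpRRrPqr
  rot[10] = $qRpRRrPqrr
Sorted (with $ < everything):
  sorted[0] = $qRpRRrPqrr
  sorted[1] = Pqrr$qRpRRr
  sorted[2] = RRrPqrr$qRp
  sorted[3] = RpRRrPqrr$q
  sorted[4] = RrPqrr$qRpR
  sorted[5] = pRRrPqrr$qR
  sorted[6] = qRpRRrPqrr$
  sorted[7] = qrr$qRpRRrP
  sorted[8] = r$qRpRRrPqr
  sorted[9] = rPqrr$qRpRR
  sorted[10] = rr$qRpRRrPq
sorted[10] = rr$qRpRRrPq

Answer: rr$qRpRRrPq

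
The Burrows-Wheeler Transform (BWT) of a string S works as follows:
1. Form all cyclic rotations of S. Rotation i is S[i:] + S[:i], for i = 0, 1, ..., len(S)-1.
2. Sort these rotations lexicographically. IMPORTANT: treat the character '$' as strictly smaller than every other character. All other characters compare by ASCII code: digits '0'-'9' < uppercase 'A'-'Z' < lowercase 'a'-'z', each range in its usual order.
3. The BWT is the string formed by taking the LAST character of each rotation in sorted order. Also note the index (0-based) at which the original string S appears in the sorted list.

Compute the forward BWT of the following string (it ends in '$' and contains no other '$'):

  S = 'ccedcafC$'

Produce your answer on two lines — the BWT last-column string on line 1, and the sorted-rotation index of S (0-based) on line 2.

All 9 rotations (rotation i = S[i:]+S[:i]):
  rot[0] = ccedcafC$
  rot[1] = cedcafC$c
  rot[2] = edcafC$cc
  rot[3] = dcafC$cce
  rot[4] = cafC$cced
  rot[5] = afC$ccedc
  rot[6] = fC$ccedca
  rot[7] = C$ccedcaf
  rot[8] = $ccedcafC
Sorted (with $ < everything):
  sorted[0] = $ccedcafC  (last char: 'C')
  sorted[1] = C$ccedcaf  (last char: 'f')
  sorted[2] = afC$ccedc  (last char: 'c')
  sorted[3] = cafC$cced  (last char: 'd')
  sorted[4] = ccedcafC$  (last char: '$')
  sorted[5] = cedcafC$c  (last char: 'c')
  sorted[6] = dcafC$cce  (last char: 'e')
  sorted[7] = edcafC$cc  (last char: 'c')
  sorted[8] = fC$ccedca  (last char: 'a')
Last column: Cfcd$ceca
Original string S is at sorted index 4

Answer: Cfcd$ceca
4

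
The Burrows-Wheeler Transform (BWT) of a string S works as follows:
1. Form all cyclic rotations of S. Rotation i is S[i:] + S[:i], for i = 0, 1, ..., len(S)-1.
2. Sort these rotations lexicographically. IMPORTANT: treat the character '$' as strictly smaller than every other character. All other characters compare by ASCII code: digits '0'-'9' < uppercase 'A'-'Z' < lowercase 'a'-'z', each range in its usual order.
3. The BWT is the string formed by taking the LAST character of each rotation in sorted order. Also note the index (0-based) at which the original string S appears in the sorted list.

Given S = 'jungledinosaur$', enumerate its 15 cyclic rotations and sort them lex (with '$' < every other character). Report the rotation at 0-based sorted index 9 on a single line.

All 15 rotations (rotation i = S[i:]+S[:i]):
  rot[0] = jungledinosaur$
  rot[1] = ungledinosaur$j
  rot[2] = ngledinosaur$ju
  rot[3] = gledinosaur$jun
  rot[4] = ledinosaur$jung
  rot[5] = edinosaur$jungl
  rot[6] = dinosaur$jungle
  rot[7] = inosaur$jungled
  rot[8] = nosaur$jungledi
  rot[9] = osaur$jungledin
  rot[10] = saur$jungledino
  rot[11] = aur$jungledinos
  rot[12] = ur$jungledinosa
  rot[13] = r$jungledinosau
  rot[14] = $jungledinosaur
Sorted (with $ < everything):
  sorted[0] = $jungledinosaur
  sorted[1] = aur$jungledinos
  sorted[2] = dinosaur$jungle
  sorted[3] = edinosaur$jungl
  sorted[4] = gledinosaur$jun
  sorted[5] = inosaur$jungled
  sorted[6] = jungledinosaur$
  sorted[7] = ledinosaur$jung
  sorted[8] = ngledinosaur$ju
  sorted[9] = nosaur$jungledi
  sorted[10] = osaur$jungledin
  sorted[11] = r$jungledinosau
  sorted[12] = saur$jungledino
  sorted[13] = ungledinosaur$j
  sorted[14] = ur$jungledinosa
sorted[9] = nosaur$jungledi

Answer: nosaur$jungledi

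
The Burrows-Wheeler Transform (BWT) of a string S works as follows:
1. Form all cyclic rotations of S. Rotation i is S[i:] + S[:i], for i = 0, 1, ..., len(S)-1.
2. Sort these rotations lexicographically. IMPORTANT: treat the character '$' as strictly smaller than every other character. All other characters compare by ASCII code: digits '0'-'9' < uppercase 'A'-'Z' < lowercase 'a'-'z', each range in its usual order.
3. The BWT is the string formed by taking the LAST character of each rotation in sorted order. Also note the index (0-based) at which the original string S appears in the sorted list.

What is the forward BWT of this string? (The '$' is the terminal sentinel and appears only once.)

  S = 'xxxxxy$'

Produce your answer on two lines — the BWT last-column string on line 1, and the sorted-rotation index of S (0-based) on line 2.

Answer: y$xxxxx
1

Derivation:
All 7 rotations (rotation i = S[i:]+S[:i]):
  rot[0] = xxxxxy$
  rot[1] = xxxxy$x
  rot[2] = xxxy$xx
  rot[3] = xxy$xxx
  rot[4] = xy$xxxx
  rot[5] = y$xxxxx
  rot[6] = $xxxxxy
Sorted (with $ < everything):
  sorted[0] = $xxxxxy  (last char: 'y')
  sorted[1] = xxxxxy$  (last char: '$')
  sorted[2] = xxxxy$x  (last char: 'x')
  sorted[3] = xxxy$xx  (last char: 'x')
  sorted[4] = xxy$xxx  (last char: 'x')
  sorted[5] = xy$xxxx  (last char: 'x')
  sorted[6] = y$xxxxx  (last char: 'x')
Last column: y$xxxxx
Original string S is at sorted index 1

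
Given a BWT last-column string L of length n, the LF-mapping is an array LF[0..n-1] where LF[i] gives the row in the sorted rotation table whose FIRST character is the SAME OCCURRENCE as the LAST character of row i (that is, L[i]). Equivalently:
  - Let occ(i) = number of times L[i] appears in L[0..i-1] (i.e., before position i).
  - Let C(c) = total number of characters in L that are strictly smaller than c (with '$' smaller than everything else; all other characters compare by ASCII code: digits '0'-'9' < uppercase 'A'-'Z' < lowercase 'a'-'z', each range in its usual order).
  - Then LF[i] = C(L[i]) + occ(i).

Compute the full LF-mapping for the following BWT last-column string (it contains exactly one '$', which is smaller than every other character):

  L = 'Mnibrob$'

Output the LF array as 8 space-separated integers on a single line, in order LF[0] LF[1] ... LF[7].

Answer: 1 5 4 2 7 6 3 0

Derivation:
Char counts: '$':1, 'M':1, 'b':2, 'i':1, 'n':1, 'o':1, 'r':1
C (first-col start): C('$')=0, C('M')=1, C('b')=2, C('i')=4, C('n')=5, C('o')=6, C('r')=7
L[0]='M': occ=0, LF[0]=C('M')+0=1+0=1
L[1]='n': occ=0, LF[1]=C('n')+0=5+0=5
L[2]='i': occ=0, LF[2]=C('i')+0=4+0=4
L[3]='b': occ=0, LF[3]=C('b')+0=2+0=2
L[4]='r': occ=0, LF[4]=C('r')+0=7+0=7
L[5]='o': occ=0, LF[5]=C('o')+0=6+0=6
L[6]='b': occ=1, LF[6]=C('b')+1=2+1=3
L[7]='$': occ=0, LF[7]=C('$')+0=0+0=0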